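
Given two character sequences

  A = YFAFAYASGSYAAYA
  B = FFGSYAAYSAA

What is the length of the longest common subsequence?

9

Match F [2,1] → F [4,2] → G [9,3] → S [10,4] → Y [11,5] → A [12,6] → A [13,7] → Y [14,8] → A [15,11] — 9 characters in the same relative order in both, and the DP table's final entry dp[15][11] is also 9, so no common subsequence is longer.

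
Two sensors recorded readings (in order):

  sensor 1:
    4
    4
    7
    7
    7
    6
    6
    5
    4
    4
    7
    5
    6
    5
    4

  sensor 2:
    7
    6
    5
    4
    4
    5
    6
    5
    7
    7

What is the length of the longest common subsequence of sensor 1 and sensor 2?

Let dp[i][j] be the LCS length of the first i values of sensor 1 and the first j values of sensor 2. dp[i][j] = dp[i-1][j-1]+1 when the i-th and j-th values match, else max(dp[i-1][j], dp[i][j-1]).
    ·  7  6  5  4  4  5  6  5  7  7
 ·  0  0  0  0  0  0  0  0  0  0  0
 4  0  0  0  0  1  1  1  1  1  1  1
 4  0  0  0  0  1  2  2  2  2  2  2
 7  0  1  1  1  1  2  2  2  2  3  3
 7  0  1  1  1  1  2  2  2  2  3  4
 7  0  1  1  1  1  2  2  2  2  3  4
 6  0  1  2  2  2  2  2  3  3  3  4
 6  0  1  2  2  2  2  2  3  3  3  4
 5  0  1  2  3  3  3  3  3  4  4  4
 4  0  1  2  3  4  4  4  4  4  4  4
 4  0  1  2  3  4  5  5  5  5  5  5
 7  0  1  2  3  4  5  5  5  5  6  6
 5  0  1  2  3  4  5  6  6  6  6  6
 6  0  1  2  3  4  5  6  7  7  7  7
 5  0  1  2  3  4  5  6  7  8  8  8
 4  0  1  2  3  4  5  6  7  8  8  8
dp[15][10] = 8. One LCS (by backtracking along matches): 7, 6, 5, 4, 4, 5, 6, 5.

8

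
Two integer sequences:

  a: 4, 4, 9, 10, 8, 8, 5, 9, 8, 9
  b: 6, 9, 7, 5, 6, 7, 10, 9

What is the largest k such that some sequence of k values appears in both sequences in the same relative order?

Let dp[i][j] be the LCS length of the first i values of a and the first j values of b. dp[i][j] = dp[i-1][j-1]+1 when the i-th and j-th values match, else max(dp[i-1][j], dp[i][j-1]).
    ·  6  9  7  5  6  7 10  9
 ·  0  0  0  0  0  0  0  0  0
 4  0  0  0  0  0  0  0  0  0
 4  0  0  0  0  0  0  0  0  0
 9  0  0  1  1  1  1  1  1  1
10  0  0  1  1  1  1  1  2  2
 8  0  0  1  1  1  1  1  2  2
 8  0  0  1  1  1  1  1  2  2
 5  0  0  1  1  2  2  2  2  2
 9  0  0  1  1  2  2  2  2  3
 8  0  0  1  1  2  2  2  2  3
 9  0  0  1  1  2  2  2  2  3
dp[10][8] = 3. One LCS (by backtracking along matches): 9, 10, 9.

3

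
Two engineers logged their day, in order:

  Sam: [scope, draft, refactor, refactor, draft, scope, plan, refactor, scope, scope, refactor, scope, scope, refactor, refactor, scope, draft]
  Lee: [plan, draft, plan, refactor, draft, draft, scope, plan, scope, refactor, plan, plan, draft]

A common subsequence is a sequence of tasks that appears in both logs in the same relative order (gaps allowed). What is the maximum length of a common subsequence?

One common subsequence of length 8: draft (Sam #2, Lee #2); then refactor (Sam #3, Lee #4); then draft (Sam #5, Lee #6); then scope (Sam #6, Lee #7); then plan (Sam #7, Lee #8); then scope (Sam #10, Lee #9); then refactor (Sam #11, Lee #10); then draft (Sam #17, Lee #13), and the DP table's final entry dp[17][13] is also 8, so no common subsequence is longer.

8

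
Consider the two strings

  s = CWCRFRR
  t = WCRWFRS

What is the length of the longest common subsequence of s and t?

5

One common subsequence of length 5: W [2,1], then C [3,2], then R [4,3], then F [5,5], then R [6,6], and the DP table's final entry dp[7][7] is also 5, so no common subsequence is longer.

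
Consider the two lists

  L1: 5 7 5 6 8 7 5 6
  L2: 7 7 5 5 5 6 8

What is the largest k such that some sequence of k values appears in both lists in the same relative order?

Match 5 [1,4]; then 5 [3,5]; then 6 [4,6]; then 8 [5,7] — 4 values in the same relative order in both. dp[8][7] = 4 confirms this is the maximum.

4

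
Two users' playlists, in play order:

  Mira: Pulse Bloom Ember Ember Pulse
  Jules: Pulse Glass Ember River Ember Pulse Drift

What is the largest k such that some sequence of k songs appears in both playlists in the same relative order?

4

Pick Pulse [1,1], Ember [3,3], Ember [4,5], Pulse [5,6]; all 4 songs appear in both, in order. Since dp[5][7] = 4, nothing longer is possible.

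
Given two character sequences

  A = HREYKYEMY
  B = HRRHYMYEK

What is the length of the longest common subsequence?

5

Let dp[i][j] be the LCS length of the first i characters of A and the first j characters of B. dp[i][j] = dp[i-1][j-1]+1 when the i-th and j-th characters match, else max(dp[i-1][j], dp[i][j-1]).
    ·  H  R  R  H  Y  M  Y  E  K
 ·  0  0  0  0  0  0  0  0  0  0
 H  0  1  1  1  1  1  1  1  1  1
 R  0  1  2  2  2  2  2  2  2  2
 E  0  1  2  2  2  2  2  2  3  3
 Y  0  1  2  2  2  3  3  3  3  3
 K  0  1  2  2  2  3  3  3  3  4
 Y  0  1  2  2  2  3  3  4  4  4
 E  0  1  2  2  2  3  3  4  5  5
 M  0  1  2  2  2  3  4  4  5  5
 Y  0  1  2  2  2  3  4  5  5  5
dp[9][9] = 5. One LCS (by backtracking along matches): HRYYE.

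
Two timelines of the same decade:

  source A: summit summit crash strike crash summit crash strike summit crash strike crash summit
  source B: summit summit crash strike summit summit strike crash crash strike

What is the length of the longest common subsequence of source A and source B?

8

Pick summit at source A[1]=source B[1]; then summit at source A[2]=source B[2]; then crash at source A[3]=source B[3]; then strike at source A[4]=source B[4]; then summit at source A[6]=source B[6]; then crash at source A[7]=source B[8]; then crash at source A[10]=source B[9]; then strike at source A[11]=source B[10]; all 8 events appear in both, in order, and the DP table's final entry dp[13][10] is also 8, so no common subsequence is longer.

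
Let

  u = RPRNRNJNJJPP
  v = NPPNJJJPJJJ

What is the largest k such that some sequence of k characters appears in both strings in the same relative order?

6

Match P at u[2]=v[3]; then N at u[6]=v[4]; then J at u[7]=v[5]; then J at u[9]=v[6]; then J at u[10]=v[7]; then P at u[11]=v[8] — 6 characters in the same relative order in both, and the DP table's final entry dp[12][11] is also 6, so no common subsequence is longer.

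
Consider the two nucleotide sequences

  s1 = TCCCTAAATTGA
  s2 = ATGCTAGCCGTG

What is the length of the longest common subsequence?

Let dp[i][j] be the LCS length of the first i bases of s1 and the first j bases of s2. dp[i][j] = dp[i-1][j-1]+1 when the i-th and j-th bases match, else max(dp[i-1][j], dp[i][j-1]).
    ·  A  T  G  C  T  A  G  C  C  G  T  G
 ·  0  0  0  0  0  0  0  0  0  0  0  0  0
 T  0  0  1  1  1  1  1  1  1  1  1  1  1
 C  0  0  1  1  2  2  2  2  2  2  2  2  2
 C  0  0  1  1  2  2  2  2  3  3  3  3  3
 C  0  0  1  1  2  2  2  2  3  4  4  4  4
 T  0  0  1  1  2  3  3  3  3  4  4  5  5
 A  0  1  1  1  2  3  4  4  4  4  4  5  5
 A  0  1  1  1  2  3  4  4  4  4  4  5  5
 A  0  1  1  1  2  3  4  4  4  4  4  5  5
 T  0  1  2  2  2  3  4  4  4  4  4  5  5
 T  0  1  2  2  2  3  4  4  4  4  4  5  5
 G  0  1  2  3  3  3  4  5  5  5  5  5  6
 A  0  1  2  3  3  3  4  5  5  5  5  5  6
dp[12][12] = 6. One LCS (by backtracking along matches): TCCCTG.

6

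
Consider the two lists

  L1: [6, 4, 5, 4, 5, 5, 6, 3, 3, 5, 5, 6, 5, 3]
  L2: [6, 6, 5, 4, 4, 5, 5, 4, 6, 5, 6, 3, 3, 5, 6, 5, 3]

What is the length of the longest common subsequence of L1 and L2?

Match 6 at L1[1]=L2[2] → 4 at L1[2]=L2[5] → 5 at L1[3]=L2[7] → 4 at L1[4]=L2[8] → 5 at L1[6]=L2[10] → 6 at L1[7]=L2[11] → 3 at L1[8]=L2[12] → 3 at L1[9]=L2[13] → 5 at L1[11]=L2[14] → 6 at L1[12]=L2[15] → 5 at L1[13]=L2[16] → 3 at L1[14]=L2[17] — 12 values in the same relative order in both, and the DP table's final entry dp[14][17] is also 12, so no common subsequence is longer.

12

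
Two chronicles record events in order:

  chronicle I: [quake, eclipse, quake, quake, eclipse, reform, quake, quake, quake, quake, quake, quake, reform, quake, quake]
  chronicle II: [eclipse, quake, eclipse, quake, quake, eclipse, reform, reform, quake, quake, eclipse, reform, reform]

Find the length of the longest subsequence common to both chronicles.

Taking quake (chronicle I #1, chronicle II #2), then eclipse (chronicle I #2, chronicle II #3), then quake (chronicle I #3, chronicle II #4), then quake (chronicle I #4, chronicle II #5), then eclipse (chronicle I #5, chronicle II #6), then reform (chronicle I #6, chronicle II #8), then quake (chronicle I #7, chronicle II #9), then quake (chronicle I #8, chronicle II #10), then reform (chronicle I #13, chronicle II #13) gives a common subsequence of length 9. dp[15][13] = 9 confirms this is the maximum.

9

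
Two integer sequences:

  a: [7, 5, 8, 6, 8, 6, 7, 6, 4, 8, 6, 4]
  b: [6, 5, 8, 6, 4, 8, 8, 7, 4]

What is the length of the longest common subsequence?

Let dp[i][j] be the LCS length of the first i values of a and the first j values of b. dp[i][j] = dp[i-1][j-1]+1 when the i-th and j-th values match, else max(dp[i-1][j], dp[i][j-1]).
    ·  6  5  8  6  4  8  8  7  4
 ·  0  0  0  0  0  0  0  0  0  0
 7  0  0  0  0  0  0  0  0  1  1
 5  0  0  1  1  1  1  1  1  1  1
 8  0  0  1  2  2  2  2  2  2  2
 6  0  1  1  2  3  3  3  3  3  3
 8  0  1  1  2  3  3  4  4  4  4
 6  0  1  1  2  3  3  4  4  4  4
 7  0  1  1  2  3  3  4  4  5  5
 6  0  1  1  2  3  3  4  4  5  5
 4  0  1  1  2  3  4  4  4  5  6
 8  0  1  1  2  3  4  5  5  5  6
 6  0  1  1  2  3  4  5  5  5  6
 4  0  1  1  2  3  4  5  5  5  6
dp[12][9] = 6. One LCS (by backtracking along matches): 5, 8, 6, 8, 7, 4.

6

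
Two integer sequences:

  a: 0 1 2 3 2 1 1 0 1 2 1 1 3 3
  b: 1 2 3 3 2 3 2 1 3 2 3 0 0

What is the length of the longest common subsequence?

Match 1 (a #2, b #1), then 2 (a #3, b #2), then 3 (a #4, b #4), then 2 (a #5, b #5), then 2 (a #10, b #7), then 1 (a #12, b #8), then 3 (a #13, b #9), then 3 (a #14, b #11) — 8 values in the same relative order in both, and the DP table's final entry dp[14][13] is also 8, so no common subsequence is longer.

8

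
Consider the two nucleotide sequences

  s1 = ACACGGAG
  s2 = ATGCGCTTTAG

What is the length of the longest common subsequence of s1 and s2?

5

Pick A [1,1]; then C [2,4]; then C [4,6]; then A [7,10]; then G [8,11]; all 5 bases appear in both, in order, and the DP table's final entry dp[8][11] is also 5, so no common subsequence is longer.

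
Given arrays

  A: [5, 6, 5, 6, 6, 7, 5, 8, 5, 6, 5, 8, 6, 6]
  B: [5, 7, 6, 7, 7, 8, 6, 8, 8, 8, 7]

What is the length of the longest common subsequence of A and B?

6

Pick 5 (A #1, B #1), 6 (A #2, B #3), 7 (A #6, B #5), 8 (A #8, B #6), 6 (A #10, B #7), 8 (A #12, B #10); all 6 values appear in both, in order. Since dp[14][11] = 6, nothing longer is possible.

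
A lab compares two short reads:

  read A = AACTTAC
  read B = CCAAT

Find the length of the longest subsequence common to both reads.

3

One common subsequence of length 3: A at read A[1]=read B[3], A at read A[2]=read B[4], T at read A[5]=read B[5]. The LCS DP gives dp[7][5] = 3, so this is optimal.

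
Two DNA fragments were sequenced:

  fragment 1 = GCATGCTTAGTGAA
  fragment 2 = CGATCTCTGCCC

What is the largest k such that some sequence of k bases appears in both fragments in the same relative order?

One common subsequence of length 7: G at fragment 1[1]=fragment 2[2], A at fragment 1[3]=fragment 2[3], T at fragment 1[4]=fragment 2[4], C at fragment 1[6]=fragment 2[5], T at fragment 1[7]=fragment 2[6], T at fragment 1[8]=fragment 2[8], G at fragment 1[10]=fragment 2[9], and the DP table's final entry dp[14][12] is also 7, so no common subsequence is longer.

7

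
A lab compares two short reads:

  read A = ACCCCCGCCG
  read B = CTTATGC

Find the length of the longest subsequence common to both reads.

3

Let dp[i][j] be the LCS length of the first i bases of read A and the first j bases of read B. dp[i][j] = dp[i-1][j-1]+1 when the i-th and j-th bases match, else max(dp[i-1][j], dp[i][j-1]).
    ·  C  T  T  A  T  G  C
 ·  0  0  0  0  0  0  0  0
 A  0  0  0  0  1  1  1  1
 C  0  1  1  1  1  1  1  2
 C  0  1  1  1  1  1  1  2
 C  0  1  1  1  1  1  1  2
 C  0  1  1  1  1  1  1  2
 C  0  1  1  1  1  1  1  2
 G  0  1  1  1  1  1  2  2
 C  0  1  1  1  1  1  2  3
 C  0  1  1  1  1  1  2  3
 G  0  1  1  1  1  1  2  3
dp[10][7] = 3. One LCS (by backtracking along matches): AGC.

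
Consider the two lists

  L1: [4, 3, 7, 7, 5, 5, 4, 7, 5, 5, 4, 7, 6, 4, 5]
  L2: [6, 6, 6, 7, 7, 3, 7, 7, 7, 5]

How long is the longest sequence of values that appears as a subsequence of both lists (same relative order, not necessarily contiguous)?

Let dp[i][j] be the LCS length of the first i values of L1 and the first j values of L2. dp[i][j] = dp[i-1][j-1]+1 when the i-th and j-th values match, else max(dp[i-1][j], dp[i][j-1]).
    ·  6  6  6  7  7  3  7  7  7  5
 ·  0  0  0  0  0  0  0  0  0  0  0
 4  0  0  0  0  0  0  0  0  0  0  0
 3  0  0  0  0  0  0  1  1  1  1  1
 7  0  0  0  0  1  1  1  2  2  2  2
 7  0  0  0  0  1  2  2  2  3  3  3
 5  0  0  0  0  1  2  2  2  3  3  4
 5  0  0  0  0  1  2  2  2  3  3  4
 4  0  0  0  0  1  2  2  2  3  3  4
 7  0  0  0  0  1  2  2  3  3  4  4
 5  0  0  0  0  1  2  2  3  3  4  5
 5  0  0  0  0  1  2  2  3  3  4  5
 4  0  0  0  0  1  2  2  3  3  4  5
 7  0  0  0  0  1  2  2  3  4  4  5
 6  0  1  1  1  1  2  2  3  4  4  5
 4  0  1  1  1  1  2  2  3  4  4  5
 5  0  1  1  1  1  2  2  3  4  4  5
dp[15][10] = 5. One LCS (by backtracking along matches): 3, 7, 7, 7, 5.

5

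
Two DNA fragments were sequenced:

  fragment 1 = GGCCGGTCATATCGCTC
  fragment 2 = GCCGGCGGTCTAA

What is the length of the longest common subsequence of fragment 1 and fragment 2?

Taking G at fragment 1[1]=fragment 2[4], then G at fragment 1[2]=fragment 2[5], then C at fragment 1[4]=fragment 2[6], then G at fragment 1[5]=fragment 2[7], then G at fragment 1[6]=fragment 2[8], then T at fragment 1[7]=fragment 2[9], then C at fragment 1[8]=fragment 2[10], then A at fragment 1[9]=fragment 2[12], then A at fragment 1[11]=fragment 2[13] gives a common subsequence of length 9. The LCS DP gives dp[17][13] = 9, so this is optimal.

9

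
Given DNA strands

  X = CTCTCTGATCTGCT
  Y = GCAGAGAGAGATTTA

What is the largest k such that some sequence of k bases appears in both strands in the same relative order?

Match C [1,2] → G [7,10] → A [8,11] → T [9,12] → T [11,13] → T [14,14] — 6 bases in the same relative order in both, and the DP table's final entry dp[14][15] is also 6, so no common subsequence is longer.

6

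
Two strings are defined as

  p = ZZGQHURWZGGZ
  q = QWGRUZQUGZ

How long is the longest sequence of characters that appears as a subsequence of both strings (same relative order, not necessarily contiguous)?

Let dp[i][j] be the LCS length of the first i characters of p and the first j characters of q. dp[i][j] = dp[i-1][j-1]+1 when the i-th and j-th characters match, else max(dp[i-1][j], dp[i][j-1]).
    ·  Q  W  G  R  U  Z  Q  U  G  Z
 ·  0  0  0  0  0  0  0  0  0  0  0
 Z  0  0  0  0  0  0  1  1  1  1  1
 Z  0  0  0  0  0  0  1  1  1  1  2
 G  0  0  0  1  1  1  1  1  1  2  2
 Q  0  1  1  1  1  1  1  2  2  2  2
 H  0  1  1  1  1  1  1  2  2  2  2
 U  0  1  1  1  1  2  2  2  3  3  3
 R  0  1  1  1  2  2  2  2  3  3  3
 W  0  1  2  2  2  2  2  2  3  3  3
 Z  0  1  2  2  2  2  3  3  3  3  4
 G  0  1  2  3  3  3  3  3  3  4  4
 G  0  1  2  3  3  3  3  3  3  4  4
 Z  0  1  2  3  3  3  4  4  4  4  5
dp[12][10] = 5. One LCS (by backtracking along matches): ZQUGZ.

5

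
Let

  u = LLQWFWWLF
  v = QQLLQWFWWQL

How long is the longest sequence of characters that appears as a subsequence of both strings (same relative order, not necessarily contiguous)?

8

Let dp[i][j] be the LCS length of the first i characters of u and the first j characters of v. dp[i][j] = dp[i-1][j-1]+1 when the i-th and j-th characters match, else max(dp[i-1][j], dp[i][j-1]).
    ·  Q  Q  L  L  Q  W  F  W  W  Q  L
 ·  0  0  0  0  0  0  0  0  0  0  0  0
 L  0  0  0  1  1  1  1  1  1  1  1  1
 L  0  0  0  1  2  2  2  2  2  2  2  2
 Q  0  1  1  1  2  3  3  3  3  3  3  3
 W  0  1  1  1  2  3  4  4  4  4  4  4
 F  0  1  1  1  2  3  4  5  5  5  5  5
 W  0  1  1  1  2  3  4  5  6  6  6  6
 W  0  1  1  1  2  3  4  5  6  7  7  7
 L  0  1  1  2  2  3  4  5  6  7  7  8
 F  0  1  1  2  2  3  4  5  6  7  7  8
dp[9][11] = 8. One LCS (by backtracking along matches): LLQWFWWL.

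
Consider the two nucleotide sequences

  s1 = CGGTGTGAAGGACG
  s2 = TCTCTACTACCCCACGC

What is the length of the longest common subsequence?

8

Match C [1,2], then T [4,3], then T [6,5], then A [8,6], then A [9,9], then A [12,14], then C [13,15], then G [14,16] — 8 bases in the same relative order in both, and the DP table's final entry dp[14][17] is also 8, so no common subsequence is longer.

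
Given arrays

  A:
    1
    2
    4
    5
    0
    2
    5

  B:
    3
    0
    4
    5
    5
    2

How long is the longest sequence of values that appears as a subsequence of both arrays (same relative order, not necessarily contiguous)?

One common subsequence of length 3: 4 (A #3, B #3), 5 (A #4, B #5), 2 (A #6, B #6), and the DP table's final entry dp[7][6] is also 3, so no common subsequence is longer.

3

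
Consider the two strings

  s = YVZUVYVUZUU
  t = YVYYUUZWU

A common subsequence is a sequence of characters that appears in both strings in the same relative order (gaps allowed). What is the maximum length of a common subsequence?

6

Let dp[i][j] be the LCS length of the first i characters of s and the first j characters of t. dp[i][j] = dp[i-1][j-1]+1 when the i-th and j-th characters match, else max(dp[i-1][j], dp[i][j-1]).
    ·  Y  V  Y  Y  U  U  Z  W  U
 ·  0  0  0  0  0  0  0  0  0  0
 Y  0  1  1  1  1  1  1  1  1  1
 V  0  1  2  2  2  2  2  2  2  2
 Z  0  1  2  2  2  2  2  3  3  3
 U  0  1  2  2  2  3  3  3  3  4
 V  0  1  2  2  2  3  3  3  3  4
 Y  0  1  2  3  3  3  3  3  3  4
 V  0  1  2  3  3  3  3  3  3  4
 U  0  1  2  3  3  4  4  4  4  4
 Z  0  1  2  3  3  4  4  5  5  5
 U  0  1  2  3  3  4  5  5  5  6
 U  0  1  2  3  3  4  5  5  5  6
dp[11][9] = 6. One LCS (by backtracking along matches): YVUUZU.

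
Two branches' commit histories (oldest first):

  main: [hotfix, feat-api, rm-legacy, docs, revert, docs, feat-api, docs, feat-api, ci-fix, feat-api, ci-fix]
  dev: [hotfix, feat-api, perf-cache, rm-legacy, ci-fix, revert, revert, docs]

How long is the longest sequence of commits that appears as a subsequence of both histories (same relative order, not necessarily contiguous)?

5

Pick hotfix (main #1, dev #1); then feat-api (main #2, dev #2); then rm-legacy (main #3, dev #4); then revert (main #5, dev #7); then docs (main #8, dev #8); all 5 commits appear in both, in order. dp[12][8] = 5 confirms this is the maximum.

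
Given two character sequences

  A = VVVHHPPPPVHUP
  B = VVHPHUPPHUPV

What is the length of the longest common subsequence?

9

Match V at A[2]=B[1], V at A[3]=B[2], H at A[4]=B[3], H at A[5]=B[5], P at A[8]=B[7], P at A[9]=B[8], H at A[11]=B[9], U at A[12]=B[10], P at A[13]=B[11] — 9 characters in the same relative order in both. The LCS DP gives dp[13][12] = 9, so this is optimal.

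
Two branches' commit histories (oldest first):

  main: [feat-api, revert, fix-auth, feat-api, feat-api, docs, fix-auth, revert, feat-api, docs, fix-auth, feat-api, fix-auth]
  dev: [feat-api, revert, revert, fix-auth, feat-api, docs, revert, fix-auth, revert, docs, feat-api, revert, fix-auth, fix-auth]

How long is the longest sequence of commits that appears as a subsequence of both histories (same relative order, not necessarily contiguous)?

10

Taking feat-api [1,1], then revert [2,3], then fix-auth [3,4], then feat-api [5,5], then docs [6,6], then fix-auth [7,8], then revert [8,9], then feat-api [9,11], then fix-auth [11,13], then fix-auth [13,14] gives a common subsequence of length 10. Since dp[13][14] = 10, nothing longer is possible.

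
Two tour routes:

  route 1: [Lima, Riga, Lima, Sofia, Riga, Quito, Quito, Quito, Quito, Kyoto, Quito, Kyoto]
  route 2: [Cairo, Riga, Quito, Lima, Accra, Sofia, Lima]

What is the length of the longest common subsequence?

Pick Riga at route 1[2]=route 2[2], Lima at route 1[3]=route 2[4], Sofia at route 1[4]=route 2[6]; all 3 stops appear in both, in order. Since dp[12][7] = 3, nothing longer is possible.

3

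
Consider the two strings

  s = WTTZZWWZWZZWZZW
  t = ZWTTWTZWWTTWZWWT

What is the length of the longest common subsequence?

Match W [1,2], then T [2,4], then T [3,6], then Z [5,7], then W [6,8], then W [7,9], then W [9,12], then Z [11,13], then W [12,14], then W [15,15] — 10 characters in the same relative order in both. dp[15][16] = 10 confirms this is the maximum.

10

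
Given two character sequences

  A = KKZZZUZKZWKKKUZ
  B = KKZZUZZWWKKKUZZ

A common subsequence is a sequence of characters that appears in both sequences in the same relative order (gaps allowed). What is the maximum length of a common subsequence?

Match K at A[1]=B[1]; then K at A[2]=B[2]; then Z at A[4]=B[3]; then Z at A[5]=B[4]; then U at A[6]=B[5]; then Z at A[7]=B[6]; then Z at A[9]=B[7]; then W at A[10]=B[9]; then K at A[11]=B[10]; then K at A[12]=B[11]; then K at A[13]=B[12]; then U at A[14]=B[13]; then Z at A[15]=B[15] — 13 characters in the same relative order in both, and the DP table's final entry dp[15][15] is also 13, so no common subsequence is longer.

13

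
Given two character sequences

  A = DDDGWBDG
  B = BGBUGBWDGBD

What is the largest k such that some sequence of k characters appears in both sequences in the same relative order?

4

Pick D at A[3]=B[8], then G at A[4]=B[9], then B at A[6]=B[10], then D at A[7]=B[11]; all 4 characters appear in both, in order. Since dp[8][11] = 4, nothing longer is possible.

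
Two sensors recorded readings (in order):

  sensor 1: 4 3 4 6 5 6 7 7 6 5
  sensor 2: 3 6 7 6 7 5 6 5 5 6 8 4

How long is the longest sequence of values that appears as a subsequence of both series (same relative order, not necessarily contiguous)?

6

One common subsequence of length 6: 3 (sensor 1 #2, sensor 2 #1), then 6 (sensor 1 #4, sensor 2 #2), then 6 (sensor 1 #6, sensor 2 #4), then 7 (sensor 1 #7, sensor 2 #5), then 6 (sensor 1 #9, sensor 2 #7), then 5 (sensor 1 #10, sensor 2 #9), and the DP table's final entry dp[10][12] is also 6, so no common subsequence is longer.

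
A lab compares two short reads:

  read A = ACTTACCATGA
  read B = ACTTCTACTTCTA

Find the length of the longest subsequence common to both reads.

9

Taking A [1,1], then C [2,2], then T [3,4], then T [4,6], then A [5,7], then C [6,8], then C [7,11], then T [9,12], then A [11,13] gives a common subsequence of length 9. Since dp[11][13] = 9, nothing longer is possible.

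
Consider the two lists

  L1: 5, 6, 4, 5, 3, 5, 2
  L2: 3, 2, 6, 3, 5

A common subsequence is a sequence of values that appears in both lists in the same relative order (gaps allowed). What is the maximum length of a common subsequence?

Let dp[i][j] be the LCS length of the first i values of L1 and the first j values of L2. dp[i][j] = dp[i-1][j-1]+1 when the i-th and j-th values match, else max(dp[i-1][j], dp[i][j-1]).
    ·  3  2  6  3  5
 ·  0  0  0  0  0  0
 5  0  0  0  0  0  1
 6  0  0  0  1  1  1
 4  0  0  0  1  1  1
 5  0  0  0  1  1  2
 3  0  1  1  1  2  2
 5  0  1  1  1  2  3
 2  0  1  2  2  2  3
dp[7][5] = 3. One LCS (by backtracking along matches): 6, 3, 5.

3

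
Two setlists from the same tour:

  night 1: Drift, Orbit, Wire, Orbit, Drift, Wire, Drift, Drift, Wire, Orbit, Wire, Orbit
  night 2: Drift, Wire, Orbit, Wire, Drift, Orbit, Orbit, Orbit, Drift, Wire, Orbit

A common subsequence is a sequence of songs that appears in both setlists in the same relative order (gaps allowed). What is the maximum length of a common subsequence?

8

Taking Drift at night 1[1]=night 2[1], then Wire at night 1[3]=night 2[2], then Orbit at night 1[4]=night 2[3], then Wire at night 1[6]=night 2[4], then Drift at night 1[7]=night 2[5], then Drift at night 1[8]=night 2[9], then Wire at night 1[11]=night 2[10], then Orbit at night 1[12]=night 2[11] gives a common subsequence of length 8. Since dp[12][11] = 8, nothing longer is possible.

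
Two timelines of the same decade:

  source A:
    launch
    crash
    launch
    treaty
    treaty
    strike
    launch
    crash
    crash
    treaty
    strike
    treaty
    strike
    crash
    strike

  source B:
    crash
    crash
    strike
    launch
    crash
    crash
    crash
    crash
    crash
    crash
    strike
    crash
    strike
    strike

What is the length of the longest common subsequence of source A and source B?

8

Taking crash (source A #2, source B #2), then strike (source A #6, source B #3), then launch (source A #7, source B #4), then crash (source A #8, source B #9), then crash (source A #9, source B #10), then strike (source A #11, source B #11), then strike (source A #13, source B #13), then strike (source A #15, source B #14) gives a common subsequence of length 8. The LCS DP gives dp[15][14] = 8, so this is optimal.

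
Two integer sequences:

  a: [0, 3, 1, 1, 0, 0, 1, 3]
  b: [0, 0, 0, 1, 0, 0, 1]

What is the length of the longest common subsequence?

Pick 0 (a #1, b #3) → 1 (a #4, b #4) → 0 (a #5, b #5) → 0 (a #6, b #6) → 1 (a #7, b #7); all 5 values appear in both, in order. The LCS DP gives dp[8][7] = 5, so this is optimal.

5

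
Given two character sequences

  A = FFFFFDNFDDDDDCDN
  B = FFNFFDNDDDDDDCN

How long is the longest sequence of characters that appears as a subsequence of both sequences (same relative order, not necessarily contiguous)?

Match F at A[1]=B[1], then F at A[2]=B[2], then F at A[4]=B[4], then F at A[5]=B[5], then D at A[6]=B[6], then N at A[7]=B[7], then D at A[9]=B[9], then D at A[10]=B[10], then D at A[11]=B[11], then D at A[12]=B[12], then D at A[13]=B[13], then C at A[14]=B[14], then N at A[16]=B[15] — 13 characters in the same relative order in both. dp[16][15] = 13 confirms this is the maximum.

13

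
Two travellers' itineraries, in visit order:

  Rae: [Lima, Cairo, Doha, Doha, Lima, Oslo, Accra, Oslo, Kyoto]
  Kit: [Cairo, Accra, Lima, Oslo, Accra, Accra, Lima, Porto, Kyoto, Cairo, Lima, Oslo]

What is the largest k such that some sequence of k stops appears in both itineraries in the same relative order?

5

One common subsequence of length 5: Cairo [2,1]; then Lima [5,3]; then Oslo [6,4]; then Accra [7,6]; then Oslo [8,12]. Since dp[9][12] = 5, nothing longer is possible.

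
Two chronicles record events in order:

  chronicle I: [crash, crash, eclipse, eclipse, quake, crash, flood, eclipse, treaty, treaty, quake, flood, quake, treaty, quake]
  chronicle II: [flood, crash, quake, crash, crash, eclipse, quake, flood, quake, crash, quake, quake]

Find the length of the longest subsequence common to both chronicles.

Match crash (chronicle I #1, chronicle II #4) → crash (chronicle I #2, chronicle II #5) → eclipse (chronicle I #4, chronicle II #6) → quake (chronicle I #5, chronicle II #7) → flood (chronicle I #7, chronicle II #8) → quake (chronicle I #11, chronicle II #9) → quake (chronicle I #13, chronicle II #11) → quake (chronicle I #15, chronicle II #12) — 8 events in the same relative order in both. Since dp[15][12] = 8, nothing longer is possible.

8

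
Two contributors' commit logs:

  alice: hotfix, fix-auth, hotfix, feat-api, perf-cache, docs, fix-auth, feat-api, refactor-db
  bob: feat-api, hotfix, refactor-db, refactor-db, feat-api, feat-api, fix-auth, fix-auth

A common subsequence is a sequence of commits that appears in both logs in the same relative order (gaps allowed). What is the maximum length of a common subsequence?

3

Match hotfix at alice[1]=bob[2]; then fix-auth at alice[2]=bob[7]; then fix-auth at alice[7]=bob[8] — 3 commits in the same relative order in both, and the DP table's final entry dp[9][8] is also 3, so no common subsequence is longer.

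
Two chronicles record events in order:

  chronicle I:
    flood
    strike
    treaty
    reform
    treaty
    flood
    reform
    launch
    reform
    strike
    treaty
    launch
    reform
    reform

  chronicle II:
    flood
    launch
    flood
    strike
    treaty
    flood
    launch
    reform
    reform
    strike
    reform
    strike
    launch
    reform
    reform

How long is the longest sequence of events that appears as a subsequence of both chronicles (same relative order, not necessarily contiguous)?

10

One common subsequence of length 10: flood (chronicle I #1, chronicle II #3), strike (chronicle I #2, chronicle II #4), treaty (chronicle I #3, chronicle II #5), reform (chronicle I #4, chronicle II #8), reform (chronicle I #7, chronicle II #9), reform (chronicle I #9, chronicle II #11), strike (chronicle I #10, chronicle II #12), launch (chronicle I #12, chronicle II #13), reform (chronicle I #13, chronicle II #14), reform (chronicle I #14, chronicle II #15). Since dp[14][15] = 10, nothing longer is possible.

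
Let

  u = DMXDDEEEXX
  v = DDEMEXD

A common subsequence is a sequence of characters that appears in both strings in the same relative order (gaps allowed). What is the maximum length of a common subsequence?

Taking D (u #4, v #1), D (u #5, v #2), E (u #6, v #3), E (u #8, v #5), X (u #9, v #6) gives a common subsequence of length 5. dp[10][7] = 5 confirms this is the maximum.

5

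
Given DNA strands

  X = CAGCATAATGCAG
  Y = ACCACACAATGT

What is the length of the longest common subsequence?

Pick C (X #1, Y #3) → A (X #2, Y #4) → C (X #4, Y #5) → A (X #5, Y #6) → A (X #7, Y #8) → A (X #8, Y #9) → T (X #9, Y #10) → G (X #10, Y #11); all 8 bases appear in both, in order, and the DP table's final entry dp[13][12] is also 8, so no common subsequence is longer.

8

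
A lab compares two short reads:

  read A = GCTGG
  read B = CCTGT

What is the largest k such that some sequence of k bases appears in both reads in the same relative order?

Taking C [2,2], then T [3,3], then G [4,4] gives a common subsequence of length 3. Since dp[5][5] = 3, nothing longer is possible.

3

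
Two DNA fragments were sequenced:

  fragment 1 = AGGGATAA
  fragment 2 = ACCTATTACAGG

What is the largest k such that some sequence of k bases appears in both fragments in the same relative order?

5

Taking A at fragment 1[1]=fragment 2[1], A at fragment 1[5]=fragment 2[5], T at fragment 1[6]=fragment 2[7], A at fragment 1[7]=fragment 2[8], A at fragment 1[8]=fragment 2[10] gives a common subsequence of length 5, and the DP table's final entry dp[8][12] is also 5, so no common subsequence is longer.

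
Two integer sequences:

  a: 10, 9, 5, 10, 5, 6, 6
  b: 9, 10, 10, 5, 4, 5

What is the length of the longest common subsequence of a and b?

Let dp[i][j] be the LCS length of the first i values of a and the first j values of b. dp[i][j] = dp[i-1][j-1]+1 when the i-th and j-th values match, else max(dp[i-1][j], dp[i][j-1]).
    ·  9 10 10  5  4  5
 ·  0  0  0  0  0  0  0
10  0  0  1  1  1  1  1
 9  0  1  1  1  1  1  1
 5  0  1  1  1  2  2  2
10  0  1  2  2  2  2  2
 5  0  1  2  2  3  3  3
 6  0  1  2  2  3  3  3
 6  0  1  2  2  3  3  3
dp[7][6] = 3. One LCS (by backtracking along matches): 10, 5, 5.

3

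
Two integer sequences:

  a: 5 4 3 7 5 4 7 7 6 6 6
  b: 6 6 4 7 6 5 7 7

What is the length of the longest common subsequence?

5

Match 4 [2,3] → 7 [4,4] → 5 [5,6] → 7 [7,7] → 7 [8,8] — 5 values in the same relative order in both. Since dp[11][8] = 5, nothing longer is possible.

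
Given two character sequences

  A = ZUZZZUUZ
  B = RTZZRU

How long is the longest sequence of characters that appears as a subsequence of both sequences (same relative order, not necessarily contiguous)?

Match Z [1,3]; then Z [3,4]; then U [7,6] — 3 characters in the same relative order in both, and the DP table's final entry dp[8][6] is also 3, so no common subsequence is longer.

3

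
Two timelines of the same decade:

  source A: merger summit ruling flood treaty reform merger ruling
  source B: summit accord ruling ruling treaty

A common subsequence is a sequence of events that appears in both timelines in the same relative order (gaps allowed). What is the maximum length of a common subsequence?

3

One common subsequence of length 3: summit (source A #2, source B #1), then ruling (source A #3, source B #4), then treaty (source A #5, source B #5), and the DP table's final entry dp[8][5] is also 3, so no common subsequence is longer.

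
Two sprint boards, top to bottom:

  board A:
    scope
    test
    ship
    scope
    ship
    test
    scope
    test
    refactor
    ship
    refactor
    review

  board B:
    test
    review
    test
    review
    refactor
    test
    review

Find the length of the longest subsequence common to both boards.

Match test at board A[2]=board B[1], then test at board A[6]=board B[3], then test at board A[8]=board B[6], then review at board A[12]=board B[7] — 4 tasks in the same relative order in both, and the DP table's final entry dp[12][7] is also 4, so no common subsequence is longer.

4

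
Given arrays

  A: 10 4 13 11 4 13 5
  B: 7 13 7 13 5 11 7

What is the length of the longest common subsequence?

One common subsequence of length 3: 13 at A[3]=B[2]; then 13 at A[6]=B[4]; then 5 at A[7]=B[5]. dp[7][7] = 3 confirms this is the maximum.

3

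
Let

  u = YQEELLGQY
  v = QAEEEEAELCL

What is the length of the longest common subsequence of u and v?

One common subsequence of length 5: Q at u[2]=v[1]; then E at u[3]=v[6]; then E at u[4]=v[8]; then L at u[5]=v[9]; then L at u[6]=v[11], and the DP table's final entry dp[9][11] is also 5, so no common subsequence is longer.

5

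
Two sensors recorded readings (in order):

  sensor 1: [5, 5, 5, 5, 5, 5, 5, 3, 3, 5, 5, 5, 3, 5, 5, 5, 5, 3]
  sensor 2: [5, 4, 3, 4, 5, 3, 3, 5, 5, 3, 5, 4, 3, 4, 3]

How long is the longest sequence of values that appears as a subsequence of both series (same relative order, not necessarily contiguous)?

One common subsequence of length 9: 5 at sensor 1[1]=sensor 2[1], 5 at sensor 1[7]=sensor 2[5], 3 at sensor 1[8]=sensor 2[6], 3 at sensor 1[9]=sensor 2[7], 5 at sensor 1[10]=sensor 2[8], 5 at sensor 1[11]=sensor 2[9], 5 at sensor 1[12]=sensor 2[11], 3 at sensor 1[13]=sensor 2[13], 3 at sensor 1[18]=sensor 2[15]. The LCS DP gives dp[18][15] = 9, so this is optimal.

9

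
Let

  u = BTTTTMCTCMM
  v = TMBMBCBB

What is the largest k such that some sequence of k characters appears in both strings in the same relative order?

3

Let dp[i][j] be the LCS length of the first i characters of u and the first j characters of v. dp[i][j] = dp[i-1][j-1]+1 when the i-th and j-th characters match, else max(dp[i-1][j], dp[i][j-1]).
    ·  T  M  B  M  B  C  B  B
 ·  0  0  0  0  0  0  0  0  0
 B  0  0  0  1  1  1  1  1  1
 T  0  1  1  1  1  1  1  1  1
 T  0  1  1  1  1  1  1  1  1
 T  0  1  1  1  1  1  1  1  1
 T  0  1  1  1  1  1  1  1  1
 M  0  1  2  2  2  2  2  2  2
 C  0  1  2  2  2  2  3  3  3
 T  0  1  2  2  2  2  3  3  3
 C  0  1  2  2  2  2  3  3  3
 M  0  1  2  2  3  3  3  3  3
 M  0  1  2  2  3  3  3  3  3
dp[11][8] = 3. One LCS (by backtracking along matches): BMC.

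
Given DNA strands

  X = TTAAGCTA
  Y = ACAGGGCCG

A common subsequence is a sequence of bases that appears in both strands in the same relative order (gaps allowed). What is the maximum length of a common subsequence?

Taking A at X[3]=Y[1], A at X[4]=Y[3], G at X[5]=Y[6], C at X[6]=Y[8] gives a common subsequence of length 4. dp[8][9] = 4 confirms this is the maximum.

4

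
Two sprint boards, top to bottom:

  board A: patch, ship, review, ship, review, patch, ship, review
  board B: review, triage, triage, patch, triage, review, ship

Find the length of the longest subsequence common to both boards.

One common subsequence of length 3: patch [1,4]; then review [5,6]; then ship [7,7]. Since dp[8][7] = 3, nothing longer is possible.

3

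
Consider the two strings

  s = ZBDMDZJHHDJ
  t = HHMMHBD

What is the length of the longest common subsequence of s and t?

3

One common subsequence of length 3: M [4,4], then H [8,5], then D [10,7], and the DP table's final entry dp[11][7] is also 3, so no common subsequence is longer.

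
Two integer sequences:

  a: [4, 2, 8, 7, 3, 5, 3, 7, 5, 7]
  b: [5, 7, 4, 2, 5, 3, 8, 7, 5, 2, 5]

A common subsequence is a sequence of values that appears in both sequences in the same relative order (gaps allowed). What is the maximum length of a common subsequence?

6

Let dp[i][j] be the LCS length of the first i values of a and the first j values of b. dp[i][j] = dp[i-1][j-1]+1 when the i-th and j-th values match, else max(dp[i-1][j], dp[i][j-1]).
    ·  5  7  4  2  5  3  8  7  5  2  5
 ·  0  0  0  0  0  0  0  0  0  0  0  0
 4  0  0  0  1  1  1  1  1  1  1  1  1
 2  0  0  0  1  2  2  2  2  2  2  2  2
 8  0  0  0  1  2  2  2  3  3  3  3  3
 7  0  0  1  1  2  2  2  3  4  4  4  4
 3  0  0  1  1  2  2  3  3  4  4  4  4
 5  0  1  1  1  2  3  3  3  4  5  5  5
 3  0  1  1  1  2  3  4  4  4  5  5  5
 7  0  1  2  2  2  3  4  4  5  5  5  5
 5  0  1  2  2  2  3  4  4  5  6  6  6
 7  0  1  2  2  2  3  4  4  5  6  6  6
dp[10][11] = 6. One LCS (by backtracking along matches): 4, 2, 8, 7, 5, 5.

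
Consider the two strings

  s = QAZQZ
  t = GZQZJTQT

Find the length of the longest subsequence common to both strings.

3

Let dp[i][j] be the LCS length of the first i characters of s and the first j characters of t. dp[i][j] = dp[i-1][j-1]+1 when the i-th and j-th characters match, else max(dp[i-1][j], dp[i][j-1]).
    ·  G  Z  Q  Z  J  T  Q  T
 ·  0  0  0  0  0  0  0  0  0
 Q  0  0  0  1  1  1  1  1  1
 A  0  0  0  1  1  1  1  1  1
 Z  0  0  1  1  2  2  2  2  2
 Q  0  0  1  2  2  2  2  3  3
 Z  0  0  1  2  3  3  3  3  3
dp[5][8] = 3. One LCS (by backtracking along matches): QZQ.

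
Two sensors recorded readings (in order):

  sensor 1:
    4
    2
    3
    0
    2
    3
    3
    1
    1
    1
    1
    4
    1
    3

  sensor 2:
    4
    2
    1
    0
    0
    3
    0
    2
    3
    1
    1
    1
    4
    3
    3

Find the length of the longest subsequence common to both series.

One common subsequence of length 11: 4 (sensor 1 #1, sensor 2 #1), then 2 (sensor 1 #2, sensor 2 #2), then 3 (sensor 1 #3, sensor 2 #6), then 0 (sensor 1 #4, sensor 2 #7), then 2 (sensor 1 #5, sensor 2 #8), then 3 (sensor 1 #7, sensor 2 #9), then 1 (sensor 1 #9, sensor 2 #10), then 1 (sensor 1 #10, sensor 2 #11), then 1 (sensor 1 #11, sensor 2 #12), then 4 (sensor 1 #12, sensor 2 #13), then 3 (sensor 1 #14, sensor 2 #15). The LCS DP gives dp[14][15] = 11, so this is optimal.

11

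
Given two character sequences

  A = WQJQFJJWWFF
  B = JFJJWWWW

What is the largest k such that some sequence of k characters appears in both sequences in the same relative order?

6

One common subsequence of length 6: J [3,1], F [5,2], J [6,3], J [7,4], W [8,7], W [9,8]. dp[11][8] = 6 confirms this is the maximum.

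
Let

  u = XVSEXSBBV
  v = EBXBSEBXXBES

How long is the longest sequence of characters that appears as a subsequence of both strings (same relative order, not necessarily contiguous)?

Let dp[i][j] be the LCS length of the first i characters of u and the first j characters of v. dp[i][j] = dp[i-1][j-1]+1 when the i-th and j-th characters match, else max(dp[i-1][j], dp[i][j-1]).
    ·  E  B  X  B  S  E  B  X  X  B  E  S
 ·  0  0  0  0  0  0  0  0  0  0  0  0  0
 X  0  0  0  1  1  1  1  1  1  1  1  1  1
 V  0  0  0  1  1  1  1  1  1  1  1  1  1
 S  0  0  0  1  1  2  2  2  2  2  2  2  2
 E  0  1  1  1  1  2  3  3  3  3  3  3  3
 X  0  1  1  2  2  2  3  3  4  4  4  4  4
 S  0  1  1  2  2  3  3  3  4  4  4  4  5
 B  0  1  2  2  3  3  3  4  4  4  5  5  5
 B  0  1  2  2  3  3  3  4  4  4  5  5  5
 V  0  1  2  2  3  3  3  4  4  4  5  5  5
dp[9][12] = 5. One LCS (by backtracking along matches): XSEXS.

5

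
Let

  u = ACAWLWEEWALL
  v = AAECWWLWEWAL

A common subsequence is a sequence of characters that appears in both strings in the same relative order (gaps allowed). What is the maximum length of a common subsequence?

9

One common subsequence of length 9: A (u #1, v #2), then C (u #2, v #4), then W (u #4, v #6), then L (u #5, v #7), then W (u #6, v #8), then E (u #8, v #9), then W (u #9, v #10), then A (u #10, v #11), then L (u #12, v #12), and the DP table's final entry dp[12][12] is also 9, so no common subsequence is longer.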